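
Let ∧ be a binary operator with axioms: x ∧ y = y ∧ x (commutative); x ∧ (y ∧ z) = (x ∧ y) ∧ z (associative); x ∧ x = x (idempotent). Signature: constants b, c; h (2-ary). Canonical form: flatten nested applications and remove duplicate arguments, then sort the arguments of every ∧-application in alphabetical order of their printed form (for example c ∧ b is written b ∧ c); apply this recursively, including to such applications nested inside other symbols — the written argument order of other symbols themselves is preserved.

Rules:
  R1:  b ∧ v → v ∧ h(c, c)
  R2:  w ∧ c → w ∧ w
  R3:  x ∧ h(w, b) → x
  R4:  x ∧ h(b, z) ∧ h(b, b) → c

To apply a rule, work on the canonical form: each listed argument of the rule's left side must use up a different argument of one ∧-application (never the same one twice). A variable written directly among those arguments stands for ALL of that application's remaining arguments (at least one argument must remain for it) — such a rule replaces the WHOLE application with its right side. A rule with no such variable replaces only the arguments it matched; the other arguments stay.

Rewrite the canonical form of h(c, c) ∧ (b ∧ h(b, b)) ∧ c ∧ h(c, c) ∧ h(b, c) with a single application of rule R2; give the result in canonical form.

Answer: b ∧ h(b, b) ∧ h(b, c) ∧ h(c, c)

Derivation:
Canonical form:  b ∧ c ∧ h(b, b) ∧ h(b, c) ∧ h(c, c)
R2 matches:  uses c;  w := b ∧ h(b, b) ∧ h(b, c) ∧ h(c, c)
Every leftover argument binds to the variable; the entire application is replaced.
Giving:  b ∧ h(b, b) ∧ h(b, c) ∧ h(c, c)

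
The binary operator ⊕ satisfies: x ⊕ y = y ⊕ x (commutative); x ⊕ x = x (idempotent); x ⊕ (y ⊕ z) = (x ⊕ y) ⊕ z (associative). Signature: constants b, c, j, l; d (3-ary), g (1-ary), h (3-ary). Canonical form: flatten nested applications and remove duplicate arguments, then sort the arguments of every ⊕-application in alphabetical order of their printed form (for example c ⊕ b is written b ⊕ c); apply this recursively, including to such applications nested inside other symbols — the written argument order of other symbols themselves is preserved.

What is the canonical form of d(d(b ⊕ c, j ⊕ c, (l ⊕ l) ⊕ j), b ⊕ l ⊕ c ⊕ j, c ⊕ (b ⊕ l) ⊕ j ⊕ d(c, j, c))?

Answer: d(d(b ⊕ c, c ⊕ j, j ⊕ l), b ⊕ c ⊕ j ⊕ l, b ⊕ c ⊕ d(c, j, c) ⊕ j ⊕ l)

Derivation:
Descend into:  c ⊕ (b ⊕ l) ⊕ j ⊕ d(c, j, c)
Flatten:  c ⊕ b ⊕ l ⊕ j ⊕ d(c, j, c)
Sort arguments:  b ⊕ c ⊕ d(c, j, c) ⊕ j ⊕ l
Reassemble:  d(d(b ⊕ c, c ⊕ j, j ⊕ l), b ⊕ c ⊕ j ⊕ l, b ⊕ c ⊕ d(c, j, c) ⊕ j ⊕ l)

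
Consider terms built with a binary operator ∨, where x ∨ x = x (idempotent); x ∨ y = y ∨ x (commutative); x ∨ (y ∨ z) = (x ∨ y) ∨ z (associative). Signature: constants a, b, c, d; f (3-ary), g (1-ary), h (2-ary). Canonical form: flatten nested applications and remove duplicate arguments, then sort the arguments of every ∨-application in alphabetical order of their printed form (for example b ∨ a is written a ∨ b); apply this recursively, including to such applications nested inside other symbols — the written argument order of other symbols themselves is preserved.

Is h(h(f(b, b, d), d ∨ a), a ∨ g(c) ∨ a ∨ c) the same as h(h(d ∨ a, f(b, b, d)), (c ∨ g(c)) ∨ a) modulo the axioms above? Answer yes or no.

Left:  h(h(f(b, b, d), d ∨ a), a ∨ g(c) ∨ a ∨ c)
  Descend into:  a ∨ g(c) ∨ a ∨ c
  Drop duplicates:  drop duplicate a
  Sort:  a ∨ c ∨ g(c)
  Reassemble:  h(h(f(b, b, d), a ∨ d), a ∨ c ∨ g(c))
Right:  h(h(d ∨ a, f(b, b, d)), (c ∨ g(c)) ∨ a)
  Work inside:  (c ∨ g(c)) ∨ a
  Un-nest:  c ∨ g(c) ∨ a
  Order the arguments:  a ∨ c ∨ g(c)
  Put back:  h(h(a ∨ d, f(b, b, d)), a ∨ c ∨ g(c))

Answer: no — h(h(f(b, b, d), a ∨ d), a ∨ c ∨ g(c)) vs h(h(a ∨ d, f(b, b, d)), a ∨ c ∨ g(c))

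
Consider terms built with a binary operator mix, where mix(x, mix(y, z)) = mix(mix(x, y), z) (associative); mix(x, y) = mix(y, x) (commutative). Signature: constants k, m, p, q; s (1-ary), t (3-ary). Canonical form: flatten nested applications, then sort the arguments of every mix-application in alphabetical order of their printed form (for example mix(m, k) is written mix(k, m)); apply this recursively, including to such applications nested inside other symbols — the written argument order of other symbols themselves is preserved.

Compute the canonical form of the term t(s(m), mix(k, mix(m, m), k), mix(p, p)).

Answer: t(s(m), mix(k, k, m, m), mix(p, p))

Derivation:
Work inside:  mix(k, mix(m, m), k)
Un-nest:  mix(k, m, m, k)
Sort:  mix(k, k, m, m)
Put back:  t(s(m), mix(k, k, m, m), mix(p, p))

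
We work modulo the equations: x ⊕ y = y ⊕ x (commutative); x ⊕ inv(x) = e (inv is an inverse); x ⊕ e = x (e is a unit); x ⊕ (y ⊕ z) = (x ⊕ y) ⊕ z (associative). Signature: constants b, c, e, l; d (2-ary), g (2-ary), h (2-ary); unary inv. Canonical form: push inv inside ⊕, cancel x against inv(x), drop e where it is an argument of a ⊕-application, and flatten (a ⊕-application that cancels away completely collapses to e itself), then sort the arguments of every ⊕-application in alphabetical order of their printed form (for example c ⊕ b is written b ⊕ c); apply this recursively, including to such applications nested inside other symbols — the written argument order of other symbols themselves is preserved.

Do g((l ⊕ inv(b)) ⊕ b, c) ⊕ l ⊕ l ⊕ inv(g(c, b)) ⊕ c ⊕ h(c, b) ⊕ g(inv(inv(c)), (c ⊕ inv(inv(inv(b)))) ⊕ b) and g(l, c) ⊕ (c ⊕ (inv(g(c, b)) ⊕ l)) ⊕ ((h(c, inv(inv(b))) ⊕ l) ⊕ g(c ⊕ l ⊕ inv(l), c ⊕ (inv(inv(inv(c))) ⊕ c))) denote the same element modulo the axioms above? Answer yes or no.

Answer: yes — both canonical forms are c ⊕ g(c, c) ⊕ g(l, c) ⊕ h(c, b) ⊕ inv(g(c, b)) ⊕ l ⊕ l

Derivation:
Left:  g((l ⊕ inv(b)) ⊕ b, c) ⊕ l ⊕ l ⊕ inv(g(c, b)) ⊕ c ⊕ h(c, b) ⊕ g(inv(inv(c)), (c ⊕ inv(inv(inv(b)))) ⊕ b)
  Push inv inside:  distribute inv over ⊕ and collapse double inv
  Collect terms:  g(l, c) ⊕ l ⊕ l ⊕ inv(g(c, b)) ⊕ c ⊕ h(c, b) ⊕ g(c, c)
  Sort arguments:  c ⊕ g(c, c) ⊕ g(l, c) ⊕ h(c, b) ⊕ inv(g(c, b)) ⊕ l ⊕ l
Right:  g(l, c) ⊕ (c ⊕ (inv(g(c, b)) ⊕ l)) ⊕ ((h(c, inv(inv(b))) ⊕ l) ⊕ g(c ⊕ l ⊕ inv(l), c ⊕ (inv(inv(inv(c))) ⊕ c)))
  Push inv inside:  distribute inv over ⊕ and collapse double inv
  Collect terms:  g(l, c) ⊕ c ⊕ inv(g(c, b)) ⊕ l ⊕ l ⊕ h(c, b) ⊕ g(c, c)
  Sort arguments:  c ⊕ g(c, c) ⊕ g(l, c) ⊕ h(c, b) ⊕ inv(g(c, b)) ⊕ l ⊕ l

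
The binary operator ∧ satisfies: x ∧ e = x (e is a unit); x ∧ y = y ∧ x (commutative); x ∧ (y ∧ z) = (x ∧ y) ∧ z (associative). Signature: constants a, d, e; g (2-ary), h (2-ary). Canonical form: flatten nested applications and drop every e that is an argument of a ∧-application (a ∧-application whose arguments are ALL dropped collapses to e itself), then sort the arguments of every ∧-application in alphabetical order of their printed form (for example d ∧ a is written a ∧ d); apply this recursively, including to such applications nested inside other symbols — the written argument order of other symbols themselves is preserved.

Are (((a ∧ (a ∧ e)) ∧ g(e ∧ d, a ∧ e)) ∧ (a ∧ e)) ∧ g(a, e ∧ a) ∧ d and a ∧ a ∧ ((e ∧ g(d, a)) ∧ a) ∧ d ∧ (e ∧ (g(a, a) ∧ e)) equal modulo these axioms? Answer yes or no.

Left:  (((a ∧ (a ∧ e)) ∧ g(e ∧ d, a ∧ e)) ∧ (a ∧ e)) ∧ g(a, e ∧ a) ∧ d
  Merge nested applications:  a ∧ a ∧ e ∧ g(e ∧ d, a ∧ e) ∧ a ∧ e ∧ g(a, e ∧ a) ∧ d
  Simplify inside:  g(e ∧ d, a ∧ e)  →  g(d, a)
  Inside:  g(a, e ∧ a)  →  g(a, a)
  Unit:  drop e (×2)
  Order the arguments:  a ∧ a ∧ a ∧ d ∧ g(a, a) ∧ g(d, a)
Right:  a ∧ a ∧ ((e ∧ g(d, a)) ∧ a) ∧ d ∧ (e ∧ (g(a, a) ∧ e))
  Un-nest:  a ∧ a ∧ e ∧ g(d, a) ∧ a ∧ d ∧ e ∧ g(a, a) ∧ e
  Unit:  drop e (×3)
  Sort arguments:  a ∧ a ∧ a ∧ d ∧ g(a, a) ∧ g(d, a)

Answer: yes — both canonical forms are a ∧ a ∧ a ∧ d ∧ g(a, a) ∧ g(d, a)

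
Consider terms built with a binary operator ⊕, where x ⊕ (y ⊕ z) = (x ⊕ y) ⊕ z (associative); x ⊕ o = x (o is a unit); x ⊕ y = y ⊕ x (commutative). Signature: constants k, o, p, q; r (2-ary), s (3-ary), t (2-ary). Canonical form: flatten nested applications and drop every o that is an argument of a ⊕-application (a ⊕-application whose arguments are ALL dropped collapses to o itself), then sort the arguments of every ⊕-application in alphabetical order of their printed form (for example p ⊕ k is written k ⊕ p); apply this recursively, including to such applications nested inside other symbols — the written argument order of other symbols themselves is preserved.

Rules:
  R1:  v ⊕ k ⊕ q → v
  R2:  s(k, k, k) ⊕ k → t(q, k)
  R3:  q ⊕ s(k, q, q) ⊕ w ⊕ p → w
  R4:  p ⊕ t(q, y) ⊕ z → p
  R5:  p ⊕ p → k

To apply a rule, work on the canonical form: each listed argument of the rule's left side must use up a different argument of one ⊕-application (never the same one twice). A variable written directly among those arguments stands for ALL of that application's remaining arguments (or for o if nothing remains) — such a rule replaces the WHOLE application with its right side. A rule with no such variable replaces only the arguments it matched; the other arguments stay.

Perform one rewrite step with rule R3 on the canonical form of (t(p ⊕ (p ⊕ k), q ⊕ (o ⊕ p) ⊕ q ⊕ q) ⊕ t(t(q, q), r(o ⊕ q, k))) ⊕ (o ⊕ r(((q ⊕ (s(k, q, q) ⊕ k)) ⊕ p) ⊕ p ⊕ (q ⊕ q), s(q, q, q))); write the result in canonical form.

Canonical form:  r(k ⊕ p ⊕ p ⊕ q ⊕ q ⊕ q ⊕ s(k, q, q), s(q, q, q)) ⊕ t(k ⊕ p ⊕ p, p ⊕ q ⊕ q ⊕ q) ⊕ t(t(q, q), r(q, k))
Apply R3:  consuming p, q, s(k, q, q);  w := k ⊕ p ⊕ q ⊕ q
The variable takes the whole remainder — replace the entire application.
Giving:  r(k ⊕ p ⊕ q ⊕ q, s(q, q, q)) ⊕ t(k ⊕ p ⊕ p, p ⊕ q ⊕ q ⊕ q) ⊕ t(t(q, q), r(q, k))

Answer: r(k ⊕ p ⊕ q ⊕ q, s(q, q, q)) ⊕ t(k ⊕ p ⊕ p, p ⊕ q ⊕ q ⊕ q) ⊕ t(t(q, q), r(q, k))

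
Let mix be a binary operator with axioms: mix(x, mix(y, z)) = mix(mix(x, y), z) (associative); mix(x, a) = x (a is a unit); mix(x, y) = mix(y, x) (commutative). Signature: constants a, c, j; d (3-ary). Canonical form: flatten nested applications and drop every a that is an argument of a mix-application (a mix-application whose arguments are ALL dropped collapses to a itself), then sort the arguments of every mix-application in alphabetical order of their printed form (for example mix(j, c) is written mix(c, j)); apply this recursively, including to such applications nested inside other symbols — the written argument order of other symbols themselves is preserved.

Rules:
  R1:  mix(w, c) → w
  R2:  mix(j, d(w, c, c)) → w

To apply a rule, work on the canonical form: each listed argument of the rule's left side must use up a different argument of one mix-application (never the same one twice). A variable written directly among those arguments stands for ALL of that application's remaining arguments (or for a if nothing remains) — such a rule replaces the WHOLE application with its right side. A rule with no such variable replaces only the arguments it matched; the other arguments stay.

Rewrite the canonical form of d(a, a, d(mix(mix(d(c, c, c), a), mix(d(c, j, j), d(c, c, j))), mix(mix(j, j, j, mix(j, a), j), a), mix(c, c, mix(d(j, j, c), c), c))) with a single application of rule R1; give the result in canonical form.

Canonical form:  d(a, a, d(mix(d(c, c, c), d(c, c, j), d(c, j, j)), mix(j, j, j, j, j), mix(c, c, c, c, d(j, j, c))))
R1 matches:  uses c;  w := mix(c, c, c, d(j, j, c))
The variable takes the whole remainder — replace the entire application.
Result:  d(a, a, d(mix(d(c, c, c), d(c, c, j), d(c, j, j)), mix(j, j, j, j, j), mix(c, c, c, d(j, j, c))))

Answer: d(a, a, d(mix(d(c, c, c), d(c, c, j), d(c, j, j)), mix(j, j, j, j, j), mix(c, c, c, d(j, j, c))))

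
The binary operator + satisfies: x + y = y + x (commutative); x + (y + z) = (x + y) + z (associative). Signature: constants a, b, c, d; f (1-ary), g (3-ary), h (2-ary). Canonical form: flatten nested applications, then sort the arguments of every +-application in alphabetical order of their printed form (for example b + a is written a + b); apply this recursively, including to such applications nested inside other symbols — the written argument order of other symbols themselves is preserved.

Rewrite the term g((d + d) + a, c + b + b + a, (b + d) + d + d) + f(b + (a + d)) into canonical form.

Answer: f(a + b + d) + g(a + d + d, a + b + b + c, b + d + d + d)

Derivation:
Inside:  g((d + d) + a, c + b + b + a, (b + d) + d + d)  →  g(a + d + d, a + b + b + c, b + d + d + d)
Inside:  f(b + (a + d))  →  f(a + b + d)
Order the arguments:  f(a + b + d) + g(a + d + d, a + b + b + c, b + d + d + d)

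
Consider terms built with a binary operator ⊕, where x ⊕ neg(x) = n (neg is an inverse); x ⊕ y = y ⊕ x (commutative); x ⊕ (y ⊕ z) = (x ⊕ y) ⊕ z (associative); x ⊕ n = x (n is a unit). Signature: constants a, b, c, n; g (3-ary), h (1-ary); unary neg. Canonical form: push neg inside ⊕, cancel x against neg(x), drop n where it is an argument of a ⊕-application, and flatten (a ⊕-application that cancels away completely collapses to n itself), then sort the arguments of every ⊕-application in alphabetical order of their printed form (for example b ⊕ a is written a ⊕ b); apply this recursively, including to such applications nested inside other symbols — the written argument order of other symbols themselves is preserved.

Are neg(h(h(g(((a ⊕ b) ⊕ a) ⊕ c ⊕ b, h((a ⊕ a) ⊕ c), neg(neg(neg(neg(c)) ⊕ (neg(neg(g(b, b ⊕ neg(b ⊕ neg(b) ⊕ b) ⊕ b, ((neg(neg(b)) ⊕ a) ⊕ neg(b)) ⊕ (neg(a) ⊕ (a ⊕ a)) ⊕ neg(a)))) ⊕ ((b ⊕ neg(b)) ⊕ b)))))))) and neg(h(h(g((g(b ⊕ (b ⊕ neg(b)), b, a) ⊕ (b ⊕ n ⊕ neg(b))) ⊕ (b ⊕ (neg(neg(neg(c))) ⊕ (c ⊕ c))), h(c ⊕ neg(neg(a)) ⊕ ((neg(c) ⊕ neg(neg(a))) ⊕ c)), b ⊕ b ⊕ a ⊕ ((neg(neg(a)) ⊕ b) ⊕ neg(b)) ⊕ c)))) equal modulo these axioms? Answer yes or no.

Left:  neg(h(h(g(((a ⊕ b) ⊕ a) ⊕ c ⊕ b, h((a ⊕ a) ⊕ c), neg(neg(neg(neg(c)) ⊕ (neg(neg(g(b, b ⊕ neg(b ⊕ neg(b) ⊕ b) ⊕ b, ((neg(neg(b)) ⊕ a) ⊕ neg(b)) ⊕ (neg(a) ⊕ (a ⊕ a)) ⊕ neg(a)))) ⊕ ((b ⊕ neg(b)) ⊕ b))))))))
  Push neg inside:  distribute neg over ⊕ and collapse double neg
  Combine occurrences:  neg(h(h(g(a ⊕ a ⊕ b ⊕ b ⊕ c, h(a ⊕ a ⊕ c), b ⊕ c ⊕ g(b, b, a)))))
Right:  neg(h(h(g((g(b ⊕ (b ⊕ neg(b)), b, a) ⊕ (b ⊕ n ⊕ neg(b))) ⊕ (b ⊕ (neg(neg(neg(c))) ⊕ (c ⊕ c))), h(c ⊕ neg(neg(a)) ⊕ ((neg(c) ⊕ neg(neg(a))) ⊕ c)), b ⊕ b ⊕ a ⊕ ((neg(neg(a)) ⊕ b) ⊕ neg(b)) ⊕ c))))
  Push neg inside:  distribute neg over ⊕ and collapse double neg
  Combine occurrences:  neg(h(h(g(b ⊕ c ⊕ g(b, b, a), h(a ⊕ a ⊕ c), a ⊕ a ⊕ b ⊕ b ⊕ c))))

Answer: no — neg(h(h(g(a ⊕ a ⊕ b ⊕ b ⊕ c, h(a ⊕ a ⊕ c), b ⊕ c ⊕ g(b, b, a))))) vs neg(h(h(g(b ⊕ c ⊕ g(b, b, a), h(a ⊕ a ⊕ c), a ⊕ a ⊕ b ⊕ b ⊕ c))))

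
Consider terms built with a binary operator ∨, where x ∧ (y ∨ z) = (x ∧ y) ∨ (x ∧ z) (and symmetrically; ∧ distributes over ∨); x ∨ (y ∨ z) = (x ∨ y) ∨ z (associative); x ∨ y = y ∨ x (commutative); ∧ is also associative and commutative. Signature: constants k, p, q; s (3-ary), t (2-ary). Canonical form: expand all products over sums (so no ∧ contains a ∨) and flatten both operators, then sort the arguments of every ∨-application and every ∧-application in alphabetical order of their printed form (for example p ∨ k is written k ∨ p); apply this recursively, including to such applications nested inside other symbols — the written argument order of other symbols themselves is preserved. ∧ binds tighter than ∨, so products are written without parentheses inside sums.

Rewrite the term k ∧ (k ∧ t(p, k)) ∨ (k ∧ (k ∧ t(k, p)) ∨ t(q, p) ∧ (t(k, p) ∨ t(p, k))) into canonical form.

Expand products over sums:  k ∧ k ∧ t(p, k) ∨ k ∧ k ∧ t(k, p) ∨ t(k, p) ∧ t(q, p) ∨ t(p, k) ∧ t(q, p)
Sort:  k ∧ k ∧ t(k, p) ∨ k ∧ k ∧ t(p, k) ∨ t(k, p) ∧ t(q, p) ∨ t(p, k) ∧ t(q, p)

Answer: k ∧ k ∧ t(k, p) ∨ k ∧ k ∧ t(p, k) ∨ t(k, p) ∧ t(q, p) ∨ t(p, k) ∧ t(q, p)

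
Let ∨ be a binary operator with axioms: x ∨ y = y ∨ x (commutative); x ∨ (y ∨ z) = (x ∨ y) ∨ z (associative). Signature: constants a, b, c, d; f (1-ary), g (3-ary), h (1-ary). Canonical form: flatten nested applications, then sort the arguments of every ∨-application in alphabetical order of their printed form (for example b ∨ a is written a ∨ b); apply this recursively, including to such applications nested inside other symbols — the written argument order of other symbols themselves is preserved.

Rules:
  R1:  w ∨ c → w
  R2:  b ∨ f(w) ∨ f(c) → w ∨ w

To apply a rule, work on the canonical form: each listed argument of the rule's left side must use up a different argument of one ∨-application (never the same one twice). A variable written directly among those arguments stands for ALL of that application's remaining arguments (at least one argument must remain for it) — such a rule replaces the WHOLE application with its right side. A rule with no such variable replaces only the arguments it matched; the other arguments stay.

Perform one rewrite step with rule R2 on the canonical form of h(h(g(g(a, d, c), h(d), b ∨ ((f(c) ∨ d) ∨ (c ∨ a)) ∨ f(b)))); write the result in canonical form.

Answer: h(h(g(g(a, d, c), h(d), a ∨ b ∨ b ∨ c ∨ d)))

Derivation:
Canonical form:  h(h(g(g(a, d, c), h(d), a ∨ b ∨ c ∨ d ∨ f(b) ∨ f(c))))
Match R2:  consume b, f(b), f(c);  w := b
Result:  h(h(g(g(a, d, c), h(d), a ∨ b ∨ b ∨ c ∨ d)))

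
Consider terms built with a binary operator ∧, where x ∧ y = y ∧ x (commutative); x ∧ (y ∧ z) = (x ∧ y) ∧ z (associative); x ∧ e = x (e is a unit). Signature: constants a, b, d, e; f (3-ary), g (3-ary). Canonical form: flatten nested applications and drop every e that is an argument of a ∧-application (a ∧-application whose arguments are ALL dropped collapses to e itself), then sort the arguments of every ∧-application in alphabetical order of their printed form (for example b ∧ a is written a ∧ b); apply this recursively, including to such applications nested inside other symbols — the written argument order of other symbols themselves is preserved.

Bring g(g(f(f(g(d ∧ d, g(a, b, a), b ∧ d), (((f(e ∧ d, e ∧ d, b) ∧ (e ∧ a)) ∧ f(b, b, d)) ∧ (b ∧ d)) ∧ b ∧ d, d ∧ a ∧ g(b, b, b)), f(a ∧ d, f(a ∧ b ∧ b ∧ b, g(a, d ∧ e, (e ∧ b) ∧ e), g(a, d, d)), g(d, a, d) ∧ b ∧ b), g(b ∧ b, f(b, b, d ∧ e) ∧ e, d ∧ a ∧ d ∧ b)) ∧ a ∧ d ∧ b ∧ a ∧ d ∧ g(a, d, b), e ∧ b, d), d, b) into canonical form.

Answer: g(g(a ∧ a ∧ b ∧ d ∧ d ∧ f(f(g(d ∧ d, g(a, b, a), b ∧ d), a ∧ b ∧ b ∧ d ∧ d ∧ f(b, b, d) ∧ f(d, d, b), a ∧ d ∧ g(b, b, b)), f(a ∧ d, f(a ∧ b ∧ b ∧ b, g(a, d, b), g(a, d, d)), b ∧ b ∧ g(d, a, d)), g(b ∧ b, f(b, b, d), a ∧ b ∧ d ∧ d)) ∧ g(a, d, b), b, d), d, b)

Derivation:
Work inside:  f(f(g(d ∧ d, g(a, b, a), b ∧ d), (((f(e ∧ d, e ∧ d, b) ∧ (e ∧ a)) ∧ f(b, b, d)) ∧ (b ∧ d)) ∧ b ∧ d, d ∧ a ∧ g(b, b, b)), f(a ∧ d, f(a ∧ b ∧ b ∧ b, g(a, d ∧ e, (e ∧ b) ∧ e), g(a, d, d)), g(d, a, d) ∧ b ∧ b), g(b ∧ b, f(b, b, d ∧ e) ∧ e, d ∧ a ∧ d ∧ b)) ∧ a ∧ d ∧ b ∧ a ∧ d ∧ g(a, d, b)
Canonicalize subterm:  f(f(g(d ∧ d, g(a, b, a), b ∧ d), (((f(e ∧ d, e ∧ d, b) ∧ (e ∧ a)) ∧ f(b, b, d)) ∧ (b ∧ d)) ∧ b ∧ d, d ∧ a ∧ g(b, b, b)), f(a ∧ d, f(a ∧ b ∧ b ∧ b, g(a, d ∧ e, (e ∧ b) ∧ e), g(a, d, d)), g(d, a, d) ∧ b ∧ b), g(b ∧ b, f(b, b, d ∧ e) ∧ e, d ∧ a ∧ d ∧ b))  →  f(f(g(d ∧ d, g(a, b, a), b ∧ d), a ∧ b ∧ b ∧ d ∧ d ∧ f(b, b, d) ∧ f(d, d, b), a ∧ d ∧ g(b, b, b)), f(a ∧ d, f(a ∧ b ∧ b ∧ b, g(a, d, b), g(a, d, d)), b ∧ b ∧ g(d, a, d)), g(b ∧ b, f(b, b, d), a ∧ b ∧ d ∧ d))
Order the arguments:  a ∧ a ∧ b ∧ d ∧ d ∧ f(f(g(d ∧ d, g(a, b, a), b ∧ d), a ∧ b ∧ b ∧ d ∧ d ∧ f(b, b, d) ∧ f(d, d, b), a ∧ d ∧ g(b, b, b)), f(a ∧ d, f(a ∧ b ∧ b ∧ b, g(a, d, b), g(a, d, d)), b ∧ b ∧ g(d, a, d)), g(b ∧ b, f(b, b, d), a ∧ b ∧ d ∧ d)) ∧ g(a, d, b)
Reassemble:  g(g(a ∧ a ∧ b ∧ d ∧ d ∧ f(f(g(d ∧ d, g(a, b, a), b ∧ d), a ∧ b ∧ b ∧ d ∧ d ∧ f(b, b, d) ∧ f(d, d, b), a ∧ d ∧ g(b, b, b)), f(a ∧ d, f(a ∧ b ∧ b ∧ b, g(a, d, b), g(a, d, d)), b ∧ b ∧ g(d, a, d)), g(b ∧ b, f(b, b, d), a ∧ b ∧ d ∧ d)) ∧ g(a, d, b), b, d), d, b)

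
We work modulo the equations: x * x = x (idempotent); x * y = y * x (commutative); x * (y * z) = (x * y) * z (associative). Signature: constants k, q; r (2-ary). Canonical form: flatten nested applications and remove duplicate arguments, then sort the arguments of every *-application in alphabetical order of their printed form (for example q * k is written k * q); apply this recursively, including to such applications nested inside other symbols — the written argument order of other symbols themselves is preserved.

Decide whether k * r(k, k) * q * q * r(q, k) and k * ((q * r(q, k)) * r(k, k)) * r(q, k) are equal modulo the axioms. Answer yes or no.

Answer: yes — both canonical forms are k * q * r(k, k) * r(q, k)

Derivation:
Left:  k * r(k, k) * q * q * r(q, k)
  Deduplicate:  drop duplicate q
  Sort:  k * q * r(k, k) * r(q, k)
Right:  k * ((q * r(q, k)) * r(k, k)) * r(q, k)
  Flatten:  k * q * r(q, k) * r(k, k) * r(q, k)
  Deduplicate:  drop duplicate r(q, k)
  Sort:  k * q * r(k, k) * r(q, k)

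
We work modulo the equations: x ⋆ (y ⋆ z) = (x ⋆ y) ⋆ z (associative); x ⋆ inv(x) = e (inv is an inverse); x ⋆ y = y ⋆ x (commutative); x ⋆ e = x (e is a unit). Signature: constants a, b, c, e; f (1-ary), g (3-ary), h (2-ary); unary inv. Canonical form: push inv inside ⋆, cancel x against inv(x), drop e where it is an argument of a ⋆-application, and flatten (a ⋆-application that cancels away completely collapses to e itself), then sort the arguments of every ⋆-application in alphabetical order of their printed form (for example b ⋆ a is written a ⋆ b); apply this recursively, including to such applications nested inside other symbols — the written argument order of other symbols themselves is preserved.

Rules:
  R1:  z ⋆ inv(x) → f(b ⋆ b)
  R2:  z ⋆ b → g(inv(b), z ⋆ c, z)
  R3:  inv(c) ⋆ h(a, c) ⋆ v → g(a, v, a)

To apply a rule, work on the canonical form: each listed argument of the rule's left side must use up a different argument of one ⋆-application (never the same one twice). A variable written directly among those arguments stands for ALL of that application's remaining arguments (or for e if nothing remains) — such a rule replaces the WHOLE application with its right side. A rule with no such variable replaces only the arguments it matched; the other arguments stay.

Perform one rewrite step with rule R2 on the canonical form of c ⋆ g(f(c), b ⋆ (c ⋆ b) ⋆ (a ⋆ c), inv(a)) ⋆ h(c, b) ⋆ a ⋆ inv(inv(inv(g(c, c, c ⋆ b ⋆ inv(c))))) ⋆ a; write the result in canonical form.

Canonical form:  a ⋆ a ⋆ c ⋆ g(f(c), a ⋆ b ⋆ b ⋆ c ⋆ c, inv(a)) ⋆ h(c, b) ⋆ inv(g(c, c, b))
Match R2:  consume b;  z := a ⋆ b ⋆ c ⋆ c
Every leftover argument binds to the variable; the entire application is replaced.
Giving:  a ⋆ a ⋆ c ⋆ g(f(c), g(inv(b), a ⋆ b ⋆ c ⋆ c ⋆ c, a ⋆ b ⋆ c ⋆ c), inv(a)) ⋆ h(c, b) ⋆ inv(g(c, c, b))

Answer: a ⋆ a ⋆ c ⋆ g(f(c), g(inv(b), a ⋆ b ⋆ c ⋆ c ⋆ c, a ⋆ b ⋆ c ⋆ c), inv(a)) ⋆ h(c, b) ⋆ inv(g(c, c, b))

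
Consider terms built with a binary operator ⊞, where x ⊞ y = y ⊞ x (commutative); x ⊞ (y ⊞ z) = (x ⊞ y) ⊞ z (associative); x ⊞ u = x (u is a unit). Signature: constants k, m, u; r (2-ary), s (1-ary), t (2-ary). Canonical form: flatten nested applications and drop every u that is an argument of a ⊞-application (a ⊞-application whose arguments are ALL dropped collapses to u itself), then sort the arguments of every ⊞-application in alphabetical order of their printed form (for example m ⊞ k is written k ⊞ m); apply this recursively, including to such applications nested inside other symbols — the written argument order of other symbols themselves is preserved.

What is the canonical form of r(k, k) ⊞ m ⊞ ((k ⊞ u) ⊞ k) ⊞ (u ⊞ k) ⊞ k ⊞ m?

Merge nested applications:  r(k, k) ⊞ m ⊞ k ⊞ u ⊞ k ⊞ u ⊞ k ⊞ k ⊞ m
Drop the unit:  drop u (×2)
Sort arguments:  k ⊞ k ⊞ k ⊞ k ⊞ m ⊞ m ⊞ r(k, k)

Answer: k ⊞ k ⊞ k ⊞ k ⊞ m ⊞ m ⊞ r(k, k)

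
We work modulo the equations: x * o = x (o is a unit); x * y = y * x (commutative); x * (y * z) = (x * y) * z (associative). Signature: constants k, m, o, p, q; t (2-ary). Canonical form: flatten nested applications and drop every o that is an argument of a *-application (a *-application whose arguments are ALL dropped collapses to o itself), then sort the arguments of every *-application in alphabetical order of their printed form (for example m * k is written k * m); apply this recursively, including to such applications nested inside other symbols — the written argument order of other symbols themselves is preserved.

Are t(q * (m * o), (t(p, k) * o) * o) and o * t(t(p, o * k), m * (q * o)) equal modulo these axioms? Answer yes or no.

Answer: no — t(m * q, t(p, k)) vs t(t(p, k), m * q)

Derivation:
Left:  t(q * (m * o), (t(p, k) * o) * o)
  Focus inside:  (t(p, k) * o) * o
  Flatten:  t(p, k) * o * o
  Units out:  drop o (×2)
  Sort:  t(p, k)
  Put back:  t(m * q, t(p, k))
Right:  o * t(t(p, o * k), m * (q * o))
  Simplify inside:  t(t(p, o * k), m * (q * o))  →  t(t(p, k), m * q)
  Drop the unit:  drop o
  Sort arguments:  t(t(p, k), m * q)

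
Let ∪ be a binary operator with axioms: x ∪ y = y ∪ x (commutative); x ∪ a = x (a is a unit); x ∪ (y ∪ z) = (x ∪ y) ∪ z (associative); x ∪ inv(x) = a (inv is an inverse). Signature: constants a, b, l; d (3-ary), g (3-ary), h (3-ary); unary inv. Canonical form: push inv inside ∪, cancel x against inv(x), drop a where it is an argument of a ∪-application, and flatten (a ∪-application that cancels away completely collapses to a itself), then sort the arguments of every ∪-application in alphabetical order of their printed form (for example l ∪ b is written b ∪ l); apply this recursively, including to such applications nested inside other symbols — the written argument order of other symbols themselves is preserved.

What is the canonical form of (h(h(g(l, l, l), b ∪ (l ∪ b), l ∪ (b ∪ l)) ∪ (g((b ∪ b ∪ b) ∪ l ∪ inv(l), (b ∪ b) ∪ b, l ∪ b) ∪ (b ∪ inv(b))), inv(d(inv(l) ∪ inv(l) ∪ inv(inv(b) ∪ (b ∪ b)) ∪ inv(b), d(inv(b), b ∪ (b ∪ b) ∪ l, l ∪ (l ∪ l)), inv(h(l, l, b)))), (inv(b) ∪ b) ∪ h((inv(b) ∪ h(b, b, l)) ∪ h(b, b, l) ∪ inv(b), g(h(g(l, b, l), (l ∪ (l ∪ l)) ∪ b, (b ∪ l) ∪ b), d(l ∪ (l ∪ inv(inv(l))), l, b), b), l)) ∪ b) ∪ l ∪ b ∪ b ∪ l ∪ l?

Answer: b ∪ b ∪ b ∪ h(g(b ∪ b ∪ b, b ∪ b ∪ b, b ∪ l) ∪ h(g(l, l, l), b ∪ b ∪ l, b ∪ l ∪ l), inv(d(inv(b) ∪ inv(b) ∪ inv(l) ∪ inv(l), d(inv(b), b ∪ b ∪ b ∪ l, l ∪ l ∪ l), inv(h(l, l, b)))), h(h(b, b, l) ∪ h(b, b, l) ∪ inv(b) ∪ inv(b), g(h(g(l, b, l), b ∪ l ∪ l ∪ l, b ∪ b ∪ l), d(l ∪ l ∪ l, l, b), b), l)) ∪ l ∪ l ∪ l

Derivation:
Push inv inside:  distribute inv over ∪ and collapse double inv
Collect:  h(g(b ∪ b ∪ b, b ∪ b ∪ b, b ∪ l) ∪ h(g(l, l, l), b ∪ b ∪ l, b ∪ l ∪ l), inv(d(inv(b) ∪ inv(b) ∪ inv(l) ∪ inv(l), d(inv(b), b ∪ b ∪ b ∪ l, l ∪ l ∪ l), inv(h(l, l, b)))), h(h(b, b, l) ∪ h(b, b, l) ∪ inv(b) ∪ inv(b), g(h(g(l, b, l), b ∪ l ∪ l ∪ l, b ∪ b ∪ l), d(l ∪ l ∪ l, l, b), b), l)) ∪ b ∪ b ∪ b ∪ l ∪ l ∪ l
Sort:  b ∪ b ∪ b ∪ h(g(b ∪ b ∪ b, b ∪ b ∪ b, b ∪ l) ∪ h(g(l, l, l), b ∪ b ∪ l, b ∪ l ∪ l), inv(d(inv(b) ∪ inv(b) ∪ inv(l) ∪ inv(l), d(inv(b), b ∪ b ∪ b ∪ l, l ∪ l ∪ l), inv(h(l, l, b)))), h(h(b, b, l) ∪ h(b, b, l) ∪ inv(b) ∪ inv(b), g(h(g(l, b, l), b ∪ l ∪ l ∪ l, b ∪ b ∪ l), d(l ∪ l ∪ l, l, b), b), l)) ∪ l ∪ l ∪ l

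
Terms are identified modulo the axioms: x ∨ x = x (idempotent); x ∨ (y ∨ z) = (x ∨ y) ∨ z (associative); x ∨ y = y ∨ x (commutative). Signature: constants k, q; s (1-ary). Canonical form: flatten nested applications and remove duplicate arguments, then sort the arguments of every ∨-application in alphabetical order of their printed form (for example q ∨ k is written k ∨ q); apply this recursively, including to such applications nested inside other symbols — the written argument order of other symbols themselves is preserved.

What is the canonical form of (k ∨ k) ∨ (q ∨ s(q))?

Flatten:  k ∨ k ∨ q ∨ s(q)
Drop duplicates:  drop duplicate k
Sort arguments:  k ∨ q ∨ s(q)

Answer: k ∨ q ∨ s(q)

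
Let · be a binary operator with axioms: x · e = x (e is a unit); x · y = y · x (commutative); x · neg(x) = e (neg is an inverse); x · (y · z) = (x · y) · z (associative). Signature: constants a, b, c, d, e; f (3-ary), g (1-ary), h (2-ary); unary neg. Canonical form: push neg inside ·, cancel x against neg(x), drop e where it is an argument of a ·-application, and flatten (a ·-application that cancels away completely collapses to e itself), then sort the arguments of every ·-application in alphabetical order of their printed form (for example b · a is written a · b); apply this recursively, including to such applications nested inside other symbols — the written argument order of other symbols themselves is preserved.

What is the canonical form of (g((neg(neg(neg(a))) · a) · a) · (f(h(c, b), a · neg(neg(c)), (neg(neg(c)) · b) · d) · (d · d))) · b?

Push neg inside:  distribute neg over · and collapse double neg
Collect:  g(a) · f(h(c, b), a · c, b · c · d) · d · d · b
Sort arguments:  b · d · d · f(h(c, b), a · c, b · c · d) · g(a)

Answer: b · d · d · f(h(c, b), a · c, b · c · d) · g(a)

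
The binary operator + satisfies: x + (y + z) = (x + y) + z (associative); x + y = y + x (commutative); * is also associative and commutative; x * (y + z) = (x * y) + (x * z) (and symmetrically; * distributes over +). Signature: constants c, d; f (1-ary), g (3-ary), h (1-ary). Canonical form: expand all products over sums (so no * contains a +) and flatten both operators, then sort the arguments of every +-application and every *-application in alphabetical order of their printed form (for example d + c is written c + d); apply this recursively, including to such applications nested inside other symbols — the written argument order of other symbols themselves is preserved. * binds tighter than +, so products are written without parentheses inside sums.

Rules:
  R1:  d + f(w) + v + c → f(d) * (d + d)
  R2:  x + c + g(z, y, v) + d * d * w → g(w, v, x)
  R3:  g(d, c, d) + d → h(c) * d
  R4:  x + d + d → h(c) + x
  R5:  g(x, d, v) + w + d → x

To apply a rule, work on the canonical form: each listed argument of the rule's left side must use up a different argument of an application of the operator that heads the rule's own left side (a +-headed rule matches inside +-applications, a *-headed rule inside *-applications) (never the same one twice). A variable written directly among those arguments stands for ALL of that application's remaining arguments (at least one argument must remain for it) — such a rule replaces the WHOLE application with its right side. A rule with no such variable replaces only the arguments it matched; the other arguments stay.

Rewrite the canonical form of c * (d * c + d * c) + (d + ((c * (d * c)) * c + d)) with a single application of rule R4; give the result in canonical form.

Answer: c * c * c * d + c * c * d + c * c * d + h(c)

Derivation:
Canonical form:  c * c * c * d + c * c * d + c * c * d + d + d
R4 matches:  uses d, d;  x := c * c * c * d + c * c * d + c * c * d
Every leftover argument binds to the variable; the entire application is replaced.
New term:  c * c * c * d + c * c * d + c * c * d + h(c)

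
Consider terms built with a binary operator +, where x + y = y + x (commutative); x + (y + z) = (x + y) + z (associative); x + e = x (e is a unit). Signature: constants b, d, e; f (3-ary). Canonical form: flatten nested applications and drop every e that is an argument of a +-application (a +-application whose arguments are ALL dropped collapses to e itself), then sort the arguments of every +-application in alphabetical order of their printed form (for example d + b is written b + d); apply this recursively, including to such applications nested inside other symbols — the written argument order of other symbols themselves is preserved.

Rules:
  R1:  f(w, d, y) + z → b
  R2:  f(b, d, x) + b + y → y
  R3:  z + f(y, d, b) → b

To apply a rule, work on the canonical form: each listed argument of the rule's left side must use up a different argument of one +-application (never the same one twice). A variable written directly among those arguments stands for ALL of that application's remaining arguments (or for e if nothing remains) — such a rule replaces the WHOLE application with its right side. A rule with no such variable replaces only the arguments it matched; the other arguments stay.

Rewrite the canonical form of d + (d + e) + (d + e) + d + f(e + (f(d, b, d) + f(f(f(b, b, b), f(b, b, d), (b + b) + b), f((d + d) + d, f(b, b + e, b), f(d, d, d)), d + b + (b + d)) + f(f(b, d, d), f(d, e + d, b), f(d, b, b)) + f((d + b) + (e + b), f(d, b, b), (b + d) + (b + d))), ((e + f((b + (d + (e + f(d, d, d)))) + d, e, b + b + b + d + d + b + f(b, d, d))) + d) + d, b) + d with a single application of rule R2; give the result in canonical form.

Canonical form:  d + d + d + d + d + f(f(b + b + d, f(d, b, b), b + b + d + d) + f(d, b, d) + f(f(b, d, d), f(d, d, b), f(d, b, b)) + f(f(f(b, b, b), f(b, b, d), b + b + b), f(d + d + d, f(b, b, b), f(d, d, d)), b + b + d + d), d + d + f(b + d + d + f(d, d, d), e, b + b + b + b + d + d + f(b, d, d)), b)
Apply R2:  consuming b, f(b, d, d);  x := d, y := b + b + b + d + d
Every leftover argument binds to the variable; the entire application is replaced.
Giving:  d + d + d + d + d + f(f(b + b + d, f(d, b, b), b + b + d + d) + f(d, b, d) + f(f(b, d, d), f(d, d, b), f(d, b, b)) + f(f(f(b, b, b), f(b, b, d), b + b + b), f(d + d + d, f(b, b, b), f(d, d, d)), b + b + d + d), d + d + f(b + d + d + f(d, d, d), e, b + b + b + d + d), b)

Answer: d + d + d + d + d + f(f(b + b + d, f(d, b, b), b + b + d + d) + f(d, b, d) + f(f(b, d, d), f(d, d, b), f(d, b, b)) + f(f(f(b, b, b), f(b, b, d), b + b + b), f(d + d + d, f(b, b, b), f(d, d, d)), b + b + d + d), d + d + f(b + d + d + f(d, d, d), e, b + b + b + d + d), b)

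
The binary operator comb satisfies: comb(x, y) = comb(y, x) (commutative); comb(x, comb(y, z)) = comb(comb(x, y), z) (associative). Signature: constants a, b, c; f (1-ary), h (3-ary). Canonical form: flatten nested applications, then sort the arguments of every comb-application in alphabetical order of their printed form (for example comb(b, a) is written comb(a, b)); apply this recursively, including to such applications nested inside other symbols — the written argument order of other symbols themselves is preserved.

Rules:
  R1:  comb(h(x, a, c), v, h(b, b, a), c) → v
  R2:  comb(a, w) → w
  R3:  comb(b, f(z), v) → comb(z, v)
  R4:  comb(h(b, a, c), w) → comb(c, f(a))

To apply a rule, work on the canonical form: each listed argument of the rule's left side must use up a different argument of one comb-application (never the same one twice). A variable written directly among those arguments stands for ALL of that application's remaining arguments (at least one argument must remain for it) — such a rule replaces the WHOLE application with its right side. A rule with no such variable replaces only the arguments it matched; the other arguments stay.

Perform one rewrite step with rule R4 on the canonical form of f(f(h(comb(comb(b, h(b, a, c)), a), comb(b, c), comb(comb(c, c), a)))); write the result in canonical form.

Answer: f(f(h(comb(c, f(a)), comb(b, c), comb(a, c, c))))

Derivation:
Canonical form:  f(f(h(comb(a, b, h(b, a, c)), comb(b, c), comb(a, c, c))))
Apply R4:  consuming h(b, a, c);  w := comb(a, b)
The variable takes the whole remainder — replace the entire application.
Giving:  f(f(h(comb(c, f(a)), comb(b, c), comb(a, c, c))))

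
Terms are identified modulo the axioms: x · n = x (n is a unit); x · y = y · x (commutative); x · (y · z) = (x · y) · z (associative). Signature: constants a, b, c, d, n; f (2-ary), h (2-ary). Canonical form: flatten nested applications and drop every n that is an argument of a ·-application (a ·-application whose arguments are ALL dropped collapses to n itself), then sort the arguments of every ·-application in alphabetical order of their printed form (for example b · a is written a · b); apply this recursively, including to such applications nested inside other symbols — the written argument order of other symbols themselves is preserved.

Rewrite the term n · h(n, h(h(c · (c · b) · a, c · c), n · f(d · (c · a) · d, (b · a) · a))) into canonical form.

Canonicalize subterm:  h(n, h(h(c · (c · b) · a, c · c), n · f(d · (c · a) · d, (b · a) · a)))  →  h(n, h(h(a · b · c · c, c · c), f(a · c · d · d, a · a · b)))
Unit:  drop n
Sort arguments:  h(n, h(h(a · b · c · c, c · c), f(a · c · d · d, a · a · b)))

Answer: h(n, h(h(a · b · c · c, c · c), f(a · c · d · d, a · a · b)))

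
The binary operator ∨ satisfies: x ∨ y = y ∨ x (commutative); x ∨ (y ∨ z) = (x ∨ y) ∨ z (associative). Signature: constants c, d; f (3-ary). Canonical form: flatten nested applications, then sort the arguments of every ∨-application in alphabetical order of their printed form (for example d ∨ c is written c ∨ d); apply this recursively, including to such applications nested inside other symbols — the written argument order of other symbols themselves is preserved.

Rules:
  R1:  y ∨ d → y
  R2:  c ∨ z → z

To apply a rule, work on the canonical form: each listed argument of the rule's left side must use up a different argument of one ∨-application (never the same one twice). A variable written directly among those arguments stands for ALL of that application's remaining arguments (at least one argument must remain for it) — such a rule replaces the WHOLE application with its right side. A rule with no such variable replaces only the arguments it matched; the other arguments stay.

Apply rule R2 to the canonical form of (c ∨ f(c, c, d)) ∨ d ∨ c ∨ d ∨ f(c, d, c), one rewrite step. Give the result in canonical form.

Answer: c ∨ d ∨ d ∨ f(c, c, d) ∨ f(c, d, c)

Derivation:
Canonical form:  c ∨ c ∨ d ∨ d ∨ f(c, c, d) ∨ f(c, d, c)
R2 matches:  uses c;  z := c ∨ d ∨ d ∨ f(c, c, d) ∨ f(c, d, c)
The variable takes the whole remainder — replace the entire application.
Result:  c ∨ d ∨ d ∨ f(c, c, d) ∨ f(c, d, c)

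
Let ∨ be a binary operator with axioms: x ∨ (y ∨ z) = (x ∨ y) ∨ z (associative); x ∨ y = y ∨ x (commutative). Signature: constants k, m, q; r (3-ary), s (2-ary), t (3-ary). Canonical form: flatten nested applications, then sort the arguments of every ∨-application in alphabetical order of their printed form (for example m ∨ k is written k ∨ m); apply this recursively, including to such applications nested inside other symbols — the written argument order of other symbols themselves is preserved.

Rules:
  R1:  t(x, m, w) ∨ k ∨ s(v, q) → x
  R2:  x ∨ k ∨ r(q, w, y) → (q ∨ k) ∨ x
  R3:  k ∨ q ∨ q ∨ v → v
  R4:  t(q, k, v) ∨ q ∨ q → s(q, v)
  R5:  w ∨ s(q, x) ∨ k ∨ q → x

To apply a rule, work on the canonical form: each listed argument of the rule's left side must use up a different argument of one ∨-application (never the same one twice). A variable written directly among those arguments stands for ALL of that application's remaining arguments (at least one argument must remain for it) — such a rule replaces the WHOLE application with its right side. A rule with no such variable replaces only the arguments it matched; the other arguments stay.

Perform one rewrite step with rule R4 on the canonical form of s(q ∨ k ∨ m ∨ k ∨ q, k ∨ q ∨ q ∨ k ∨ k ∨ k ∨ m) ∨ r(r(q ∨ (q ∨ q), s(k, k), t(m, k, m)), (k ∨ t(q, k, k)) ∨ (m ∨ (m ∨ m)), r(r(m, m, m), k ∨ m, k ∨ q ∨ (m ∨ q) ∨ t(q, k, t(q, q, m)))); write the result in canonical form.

Canonical form:  r(r(q ∨ q ∨ q, s(k, k), t(m, k, m)), k ∨ m ∨ m ∨ m ∨ t(q, k, k), r(r(m, m, m), k ∨ m, k ∨ m ∨ q ∨ q ∨ t(q, k, t(q, q, m)))) ∨ s(k ∨ k ∨ m ∨ q ∨ q, k ∨ k ∨ k ∨ k ∨ m ∨ q ∨ q)
Match R4:  consume q, q, t(q, k, t(q, q, m));  v := t(q, q, m)
Result:  r(r(q ∨ q ∨ q, s(k, k), t(m, k, m)), k ∨ m ∨ m ∨ m ∨ t(q, k, k), r(r(m, m, m), k ∨ m, k ∨ m ∨ s(q, t(q, q, m)))) ∨ s(k ∨ k ∨ m ∨ q ∨ q, k ∨ k ∨ k ∨ k ∨ m ∨ q ∨ q)

Answer: r(r(q ∨ q ∨ q, s(k, k), t(m, k, m)), k ∨ m ∨ m ∨ m ∨ t(q, k, k), r(r(m, m, m), k ∨ m, k ∨ m ∨ s(q, t(q, q, m)))) ∨ s(k ∨ k ∨ m ∨ q ∨ q, k ∨ k ∨ k ∨ k ∨ m ∨ q ∨ q)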